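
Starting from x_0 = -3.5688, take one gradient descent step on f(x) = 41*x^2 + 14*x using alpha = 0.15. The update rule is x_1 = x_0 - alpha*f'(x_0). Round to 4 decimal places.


We compute the gradient at x_0 and apply the update.
f'(x) = 82*x + 14
f'(-3.5688) = 82*-3.5688 + 14 = -278.6416
x_1 = -3.5688 - 0.15*-278.6416 = 38.2274


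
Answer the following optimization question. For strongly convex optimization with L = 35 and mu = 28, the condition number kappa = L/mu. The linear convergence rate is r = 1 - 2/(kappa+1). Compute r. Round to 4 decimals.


Step 1: Compute the condition number.
kappa = L/mu = 35/28 = 1.25
Step 2: Compute the convergence rate.
r = 1 - 2/(kappa + 1) = 1 - 2*mu/(L + mu) = (L - mu)/(L + mu) = 7/63 = 0.1111


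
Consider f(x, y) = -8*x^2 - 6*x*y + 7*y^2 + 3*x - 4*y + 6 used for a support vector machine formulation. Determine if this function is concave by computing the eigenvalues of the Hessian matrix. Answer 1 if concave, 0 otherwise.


The Hessian of f(x,y) = -8*x^2 - 6*x*y + 7*y^2 + 3*x - 4*y + 6 is:
H = [[-16, -6], [-6, 14]]
Trace = -16 + 14 = -2
Determinant = -16*14 - (-6)^2 = -260
Discriminant = (-2)^2 - 4*-260 = 1044.0
Eigenvalues: lambda_1 = -17.1555, lambda_2 = 15.1555
The function is not concave.

0


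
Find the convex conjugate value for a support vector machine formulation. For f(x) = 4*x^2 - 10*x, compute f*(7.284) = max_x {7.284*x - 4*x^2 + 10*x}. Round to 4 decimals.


f*(y) = sup_x {y*x - a*x^2 - b*x} = sup_x {(y-b)*x - a*x^2}
FOC: (y - b) - 2a*x = 0 => x* = (y - b)/(2a)
x* = (7.284 + 10)/(2*4) = 2.1605
f*(7.284) = (y-b)^2/(4a) = (7.284 + 10)^2/(4*4)
= 298.7367/16 = 18.671


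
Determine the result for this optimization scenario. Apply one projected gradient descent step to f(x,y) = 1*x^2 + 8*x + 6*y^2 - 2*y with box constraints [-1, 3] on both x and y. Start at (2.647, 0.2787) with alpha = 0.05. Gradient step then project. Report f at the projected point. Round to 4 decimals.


Step 1: Compute gradient at (2.647, 0.2787).
grad_x = 2*1*2.647 + 8 = 13.294
grad_y = 2*6*0.2787 - 2 = 1.3444
Step 2: Gradient step.
x_raw = 2.647 - 0.05*13.294 = 1.9823
y_raw = 0.2787 - 0.05*1.3444 = 0.2115
Step 3: Project onto [-1, 3].
x_proj = clip(1.9823) = 1.9823
y_proj = clip(0.2115) = 0.2115
Step 4: Evaluate f.
f(1.9823, 0.2115) = 19.6333


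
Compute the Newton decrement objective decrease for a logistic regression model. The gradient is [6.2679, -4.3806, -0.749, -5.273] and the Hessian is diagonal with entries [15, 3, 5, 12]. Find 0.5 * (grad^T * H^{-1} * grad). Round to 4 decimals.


Step 1: H is diagonal, so H^(-1) * g = [0.4179, -1.4602, -0.1498, -0.4394].
Step 2: g^T H^(-1) g = sum_i g_i^2 / H_ii
  = (6.2679)^2/15 + (-4.3806)^2/3 + (-0.749)^2/5 + (-5.273)^2/12
  = 2.6191 + 6.3966 + 0.1122 + 2.317 = 11.4449
Step 3: Objective decrease = 0.5 * g^T H^(-1) g = 5.7225


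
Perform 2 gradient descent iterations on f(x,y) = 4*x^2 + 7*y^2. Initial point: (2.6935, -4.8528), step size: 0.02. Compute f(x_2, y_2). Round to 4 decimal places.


Gradient descent on f(x,y) = 4*x^2 + 7*y^2.
Starting point: (2.6935, -4.8528), alpha = 0.02
Step 1: grad_x = 2*4*2.6935 = 21.548, grad_y = 2*7*-4.8528 = -67.9392
  x_1 = 2.6935 - 0.02*21.548 = 2.2625
  y_1 = -4.8528 - 0.02*-67.9392 = -3.494
Step 2: grad_x = 2*4*2.2625 = 18.1003, grad_y = 2*7*-3.494 = -48.9162
  x_2 = 2.2625 - 0.02*18.1003 = 1.9005
  y_2 = -3.494 - 0.02*-48.9162 = -2.5157
f(1.9005, -2.5157) = 4*1.9005^2 + 7*(-2.5157)^2 = 58.749


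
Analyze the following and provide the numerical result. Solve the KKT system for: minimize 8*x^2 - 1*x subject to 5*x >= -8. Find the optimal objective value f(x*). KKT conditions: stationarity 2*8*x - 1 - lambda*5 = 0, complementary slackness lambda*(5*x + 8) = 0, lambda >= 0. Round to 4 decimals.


Step 1: Try lambda = 0 (constraint inactive).
Stationarity: 2*8*x - 1 = 0
x* = 1/(2*8) = 0.0625
Check constraint: 5*0.0625 = 0.3125 >= -8 -- satisfied.
Step 2: Compute optimal value.
f(x*) = 8*0.0625^2 - 1*0.0625 = -0.0313


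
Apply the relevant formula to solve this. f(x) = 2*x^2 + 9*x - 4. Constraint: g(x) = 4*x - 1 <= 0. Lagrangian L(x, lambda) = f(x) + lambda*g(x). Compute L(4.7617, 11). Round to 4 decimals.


Step 1: Evaluate f(x).
f(4.7617) = 2*4.7617^2 + 9*4.7617 - 4 = 84.2029
Step 2: Evaluate g(x).
g(4.7617) = 4*4.7617 - 1 = 18.0468
Step 3: Compute Lagrangian.
L = 84.2029 + 11*18.0468 = 282.7177


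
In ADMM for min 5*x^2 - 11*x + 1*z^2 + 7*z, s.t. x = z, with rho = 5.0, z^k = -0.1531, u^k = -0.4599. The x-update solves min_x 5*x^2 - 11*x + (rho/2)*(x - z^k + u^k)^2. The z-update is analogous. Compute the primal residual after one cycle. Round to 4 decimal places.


ADMM iteration with rho = 5.0, z^k = -0.1531, u^k = -0.4599
Step 1: x-update.
Minimize 5*x^2 - 11*x + (5.0/2)*(x + 0.1531 - 0.4599)^2
FOC: (2*5 + 5.0)*x = 11 + 5.0*(-0.1531 + 0.4599)
x^{k+1} = 0.8356
Step 2: z-update.
Minimize 1*z^2 + 7*z + (5.0/2)*(0.8356 - z - 0.4599)^2
FOC: (2*1 + 5.0)*z = -7 + 5.0*(0.8356 - 0.4599)
z^{k+1} = -0.7316
Step 3: u-update.
u^{k+1} = -0.4599 + 0.8356 + 0.7316 = 1.1073
Step 4: Primal residual = |0.8356 + 0.7316| = 1.5672


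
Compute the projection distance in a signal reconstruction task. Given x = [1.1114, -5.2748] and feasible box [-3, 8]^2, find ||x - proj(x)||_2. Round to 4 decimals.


Project each component onto [-3, 8].
clip(1.1114) = 1.1114, clip(-5.2748) = -3.0
Projection = [1.1114, -3.0]
Squared diffs: [0.0, 5.1747]
Distance = sqrt(5.1747) = 2.2748


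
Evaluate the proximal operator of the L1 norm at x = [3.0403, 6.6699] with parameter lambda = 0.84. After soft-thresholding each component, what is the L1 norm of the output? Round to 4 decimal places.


Soft-thresholding with lambda = 0.84:
prox(3.0403) = sign(3.0403)*max(|3.0403| - 0.84, 0) = 2.2003
prox(6.6699) = sign(6.6699)*max(|6.6699| - 0.84, 0) = 5.8299
prox(x) = [2.2003, 5.8299]
||prox(x)||_1 = 2.2003 + 5.8299 = 8.0302


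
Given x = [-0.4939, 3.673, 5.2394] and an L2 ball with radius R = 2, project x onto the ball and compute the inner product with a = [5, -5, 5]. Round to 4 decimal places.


Step 1: Compute ||x|| (intermediates to 6 decimals).
||x|| = sqrt((-0.4939)^2 + 3.673^2 + 5.2394^2) = 6.417646
Step 2: Project.
Since ||x|| > R, scale = R/||x|| = 2/6.417646 = 0.311641, proj(x) = scale * x
proj(x) = [-0.153919, 1.144657, 1.632812]
Step 3: Dot product.
a^T * proj(x) = 5*(-0.153919) - 5*1.144657 + 5*1.632812 = 1.6712


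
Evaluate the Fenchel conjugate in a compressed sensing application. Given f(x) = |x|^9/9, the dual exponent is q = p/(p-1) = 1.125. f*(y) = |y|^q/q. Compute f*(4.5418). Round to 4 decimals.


The conjugate exponent q satisfies 1/p + 1/q = 1.
p = 9, so q = 9/(9 - 1) = 1.125
|y|^q = 4.5418^1.125 = 5.4876
f*(4.5418) = 5.4876 / 1.125 = 4.8779


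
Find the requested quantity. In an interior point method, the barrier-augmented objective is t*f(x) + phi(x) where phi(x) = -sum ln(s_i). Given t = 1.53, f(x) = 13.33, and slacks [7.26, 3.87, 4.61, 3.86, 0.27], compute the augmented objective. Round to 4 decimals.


Step 1: Compute log-barrier.
ln values: [1.9824, 1.3533, 1.5282, 1.3507, -1.3093]
phi = -(1.9824 + 1.3533 + 1.5282 + 1.3507 - 1.3093) = -4.9052
Step 2: Compute augmented objective.
t*f(x) = 1.53*13.33 = 20.3949
Total = 20.3949 - 4.9052 = 15.4897


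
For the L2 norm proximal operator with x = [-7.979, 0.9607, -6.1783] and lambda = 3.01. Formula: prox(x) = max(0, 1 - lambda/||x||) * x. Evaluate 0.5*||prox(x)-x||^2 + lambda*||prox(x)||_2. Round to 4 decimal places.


Step 1: Compute ||x||.
||x|| = 10.137
Step 2: Compute scaling factor.
scale = max(0, 1 - 3.01/10.137) = 0.7031
Step 3: prox(x) = [-5.6098, 0.6754, -4.3438]
||prox(x)|| = 7.127
Step 4: Proximal objective.
0.5*||prox-x||^2 = 4.5301
lambda*||prox|| = 21.4523
Total = 25.9823


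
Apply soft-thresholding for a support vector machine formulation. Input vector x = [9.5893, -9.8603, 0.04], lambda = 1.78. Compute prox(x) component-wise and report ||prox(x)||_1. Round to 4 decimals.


Soft-thresholding with lambda = 1.78:
prox(9.5893) = sign(9.5893)*max(|9.5893| - 1.78, 0) = 7.8093
prox(-9.8603) = sign(-9.8603)*max(|-9.8603| - 1.78, 0) = -8.0803
prox(0.04) = sign(0.04)*max(|0.04| - 1.78, 0) = 0.0
prox(x) = [7.8093, -8.0803, 0.0]
||prox(x)||_1 = 7.8093 + 8.0803 + 0.0 = 15.8896


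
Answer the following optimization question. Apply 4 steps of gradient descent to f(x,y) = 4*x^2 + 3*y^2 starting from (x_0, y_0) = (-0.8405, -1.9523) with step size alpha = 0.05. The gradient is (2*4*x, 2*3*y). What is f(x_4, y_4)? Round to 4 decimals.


Gradient descent on f(x,y) = 4*x^2 + 3*y^2.
Starting point: (-0.8405, -1.9523), alpha = 0.05
Step 1: grad_x = 2*4*-0.8405 = -6.724, grad_y = 2*3*-1.9523 = -11.7138
  x_1 = -0.8405 - 0.05*-6.724 = -0.5043
  y_1 = -1.9523 - 0.05*-11.7138 = -1.3666
Step 2: grad_x = 2*4*-0.5043 = -4.0344, grad_y = 2*3*-1.3666 = -8.1997
  x_2 = -0.5043 - 0.05*-4.0344 = -0.3026
  y_2 = -1.3666 - 0.05*-8.1997 = -0.9566
Step 3: grad_x = 2*4*-0.3026 = -2.4206, grad_y = 2*3*-0.9566 = -5.7398
  x_3 = -0.3026 - 0.05*-2.4206 = -0.1815
  y_3 = -0.9566 - 0.05*-5.7398 = -0.6696
Step 4: grad_x = 2*4*-0.1815 = -1.4524, grad_y = 2*3*-0.6696 = -4.0178
  x_4 = -0.1815 - 0.05*-1.4524 = -0.1089
  y_4 = -0.6696 - 0.05*-4.0178 = -0.4687
f(-0.1089, -0.4687) = 4*(-0.1089)^2 + 3*(-0.4687)^2 = 0.7066


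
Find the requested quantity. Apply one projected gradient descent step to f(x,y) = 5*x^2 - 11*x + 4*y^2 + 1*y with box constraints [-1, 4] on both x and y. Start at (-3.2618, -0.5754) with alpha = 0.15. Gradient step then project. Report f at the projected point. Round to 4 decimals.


Step 1: Compute gradient at (-3.2618, -0.5754).
grad_x = 2*5*-3.2618 - 11 = -43.618
grad_y = 2*4*-0.5754 + 1 = -3.6032
Step 2: Gradient step.
x_raw = -3.2618 - 0.15*-43.618 = 3.2809
y_raw = -0.5754 - 0.15*-3.6032 = -0.0349
Step 3: Project onto [-1, 4].
x_proj = clip(3.2809) = 3.2809
y_proj = clip(-0.0349) = -0.0349
Step 4: Evaluate f.
f(3.2809, -0.0349) = 17.7016


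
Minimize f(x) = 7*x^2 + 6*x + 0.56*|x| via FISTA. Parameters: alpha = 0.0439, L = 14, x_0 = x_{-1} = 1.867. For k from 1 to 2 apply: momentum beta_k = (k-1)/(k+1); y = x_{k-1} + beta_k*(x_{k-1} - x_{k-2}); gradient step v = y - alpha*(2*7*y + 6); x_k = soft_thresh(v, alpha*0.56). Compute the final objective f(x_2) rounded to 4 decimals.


FISTA on f(x) = 7*x^2 + 6*x + 0.56*|x|
L = 14, alpha = 0.0439
Iteration 1: beta = 0.0, y = 1.867 + 0.0*(1.867 - 1.867) = 1.867
  grad(y) = 32.138, v = y - alpha*grad = 0.4561
  prox(v) = soft_thresh(0.4561, 0.0246) = 0.4316
Iteration 2: beta = 0.3333, y = 0.4316 + 0.3333*(0.4316 - 1.867) = -0.0469
  grad(y) = 5.3431, v = y - alpha*grad = -0.2815
  prox(v) = soft_thresh(-0.2815, 0.0246) = -0.2569
f(x_2) = 7*(-0.2569)^2 + 6*(-0.2569) + 0.56*|-0.2569| = -0.9356


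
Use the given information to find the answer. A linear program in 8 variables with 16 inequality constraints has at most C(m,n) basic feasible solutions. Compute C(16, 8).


Each vertex corresponds to some choice of n active constraints out of m, so the number of vertices is at most C(m, n) = m! / (n!(m-n)!).
m = 16, n = 8
Numerator: 16 * 15 * 14 * 13 * 12 * 11 * 10 * 9
Denominator: 8! = 40320
C(16, 8) = 12870


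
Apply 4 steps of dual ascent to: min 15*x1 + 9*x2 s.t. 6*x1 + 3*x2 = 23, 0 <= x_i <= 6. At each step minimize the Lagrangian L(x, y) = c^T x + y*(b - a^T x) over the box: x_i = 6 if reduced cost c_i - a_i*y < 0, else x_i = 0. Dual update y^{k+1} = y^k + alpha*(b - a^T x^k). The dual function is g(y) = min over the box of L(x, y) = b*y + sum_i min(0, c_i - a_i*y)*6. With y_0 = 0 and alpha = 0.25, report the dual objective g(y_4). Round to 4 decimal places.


Dual ascent for LP: min 15*x1 + 9*x2, 6*x1 + 3*x2 = 23, 0 <= x_i <= 6
Step 1: y^k = 0.0, reduced costs: (15.0, 9.0)
  x^k = (0.0, 0.0), subgradient = b - a^T x = 23.0
  y^{k+1} = 0.0 + 0.25*23.0 = 5.75
Step 2: y^k = 5.75, reduced costs: (-19.5, -8.25)
  x^k = (6.0, 6.0), subgradient = b - a^T x = -31.0
  y^{k+1} = 5.75 + 0.25*-31.0 = -2.0
Step 3: y^k = -2.0, reduced costs: (27.0, 15.0)
  x^k = (0.0, 0.0), subgradient = b - a^T x = 23.0
  y^{k+1} = -2.0 + 0.25*23.0 = 3.75
Step 4: y^k = 3.75, reduced costs: (-7.5, -2.25)
  x^k = (6.0, 6.0), subgradient = b - a^T x = -31.0
  y^{k+1} = 3.75 + 0.25*-31.0 = -4.0
Dual objective at y_4 = -4.0: reduced costs (39.0, 21.0), box minimizer x = (0.0, 0.0)
g(y_4) = b*y + (c1 - a1*y)*x1 + (c2 - a2*y)*x2 = 23*(-4.0) + 39.0*0.0 + 21.0*0.0 = -92.0 + 0.0 + 0.0 = -92.0


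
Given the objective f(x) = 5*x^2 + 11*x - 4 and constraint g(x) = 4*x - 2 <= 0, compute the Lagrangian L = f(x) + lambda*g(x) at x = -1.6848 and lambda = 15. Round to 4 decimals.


Step 1: Evaluate f(x).
f(-1.6848) = 5*(-1.6848)^2 + 11*(-1.6848) - 4 = -8.34
Step 2: Evaluate g(x).
g(-1.6848) = 4*-1.6848 - 2 = -8.7392
Step 3: Compute Lagrangian.
L = -8.34 + 15*-8.7392 = -139.428


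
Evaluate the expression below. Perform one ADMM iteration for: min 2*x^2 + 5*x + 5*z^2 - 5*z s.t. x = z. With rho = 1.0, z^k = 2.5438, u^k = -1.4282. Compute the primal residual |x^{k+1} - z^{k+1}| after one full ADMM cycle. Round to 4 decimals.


ADMM iteration with rho = 1.0, z^k = 2.5438, u^k = -1.4282
Step 1: x-update.
Minimize 2*x^2 + 5*x + (1.0/2)*(x - 2.5438 - 1.4282)^2
FOC: (2*2 + 1.0)*x = -5 + 1.0*(2.5438 + 1.4282)
x^{k+1} = -0.2056
Step 2: z-update.
Minimize 5*z^2 - 5*z + (1.0/2)*(-0.2056 - z - 1.4282)^2
FOC: (2*5 + 1.0)*z = 5 + 1.0*(-0.2056 - 1.4282)
z^{k+1} = 0.306
Step 3: u-update.
u^{k+1} = -1.4282 - 0.2056 - 0.306 = -1.9398
Step 4: Primal residual = |-0.2056 - 0.306| = 0.5116


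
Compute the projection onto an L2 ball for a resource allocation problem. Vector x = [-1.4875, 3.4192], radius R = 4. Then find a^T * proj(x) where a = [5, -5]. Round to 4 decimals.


Step 1: Compute ||x|| (intermediates to 6 decimals).
||x|| = sqrt((-1.4875)^2 + 3.4192^2) = 3.728751
Step 2: Project.
Since ||x|| <= R, proj = x (no scaling needed).
proj(x) = [-1.4875, 3.4192]
Step 3: Dot product.
a^T * proj(x) = 5*(-1.4875) - 5*3.4192 = -24.5335


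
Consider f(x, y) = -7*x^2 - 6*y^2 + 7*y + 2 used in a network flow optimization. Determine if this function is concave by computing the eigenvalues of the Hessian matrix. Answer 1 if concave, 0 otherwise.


The Hessian of f(x,y) = -7*x^2 - 6*y^2 + 7*y + 2 is:
H = [[-14, 0], [0, -12]]
Trace = -14 - 12 = -26
Determinant = -14*-12 - (0)^2 = 168
Discriminant = (-26)^2 - 4*168 = 4.0
Eigenvalues: lambda_1 = -14.0, lambda_2 = -12.0
The function is concave.

1


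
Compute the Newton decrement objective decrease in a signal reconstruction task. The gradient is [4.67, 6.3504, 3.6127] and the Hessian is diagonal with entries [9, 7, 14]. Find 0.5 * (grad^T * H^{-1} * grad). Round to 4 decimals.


Step 1: H is diagonal, so H^(-1) * g = [0.5189, 0.9072, 0.2581].
Step 2: g^T H^(-1) g = sum_i g_i^2 / H_ii
  = (4.67)^2/9 + (6.3504)^2/7 + (3.6127)^2/14
  = 2.4232 + 5.7611 + 0.9323 = 9.1166
Step 3: Objective decrease = 0.5 * g^T H^(-1) g = 4.5583


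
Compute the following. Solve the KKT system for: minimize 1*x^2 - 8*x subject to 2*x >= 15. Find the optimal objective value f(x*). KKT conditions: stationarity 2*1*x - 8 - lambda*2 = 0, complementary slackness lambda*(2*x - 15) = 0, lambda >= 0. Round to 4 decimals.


Step 1: Try lambda = 0 (constraint inactive).
x_unc = 8/(2*1) = 4.0
Check: 2*4.0 = 8.0 < 15 -- violated!
Step 2: Constraint must be active: 2*x = 15
x* = 15/2 = 7.5
lambda = (2*1*7.5 - 8)/2 = 3.5
Step 3: Compute optimal value.
f(x*) = 1*7.5^2 - 8*7.5 = -3.75


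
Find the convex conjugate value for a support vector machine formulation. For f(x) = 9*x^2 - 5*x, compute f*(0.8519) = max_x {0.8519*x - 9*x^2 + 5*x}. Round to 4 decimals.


f*(y) = sup_x {y*x - a*x^2 - b*x} = sup_x {(y-b)*x - a*x^2}
FOC: (y - b) - 2a*x = 0 => x* = (y - b)/(2a)
x* = (0.8519 + 5)/(2*9) = 0.3251
f*(0.8519) = (y-b)^2/(4a) = (0.8519 + 5)^2/(4*9)
= 34.2447/36 = 0.9512


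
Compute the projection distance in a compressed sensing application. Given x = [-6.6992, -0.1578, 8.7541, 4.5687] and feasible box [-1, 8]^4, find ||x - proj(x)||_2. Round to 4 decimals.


Project each component onto [-1, 8].
clip(-6.6992) = -1.0, clip(-0.1578) = -0.1578, clip(8.7541) = 8.0, clip(4.5687) = 4.5687
Projection = [-1.0, -0.1578, 8.0, 4.5687]
Squared diffs: [32.4809, 0.0, 0.5687, 0.0]
Distance = sqrt(33.0496) = 5.7489


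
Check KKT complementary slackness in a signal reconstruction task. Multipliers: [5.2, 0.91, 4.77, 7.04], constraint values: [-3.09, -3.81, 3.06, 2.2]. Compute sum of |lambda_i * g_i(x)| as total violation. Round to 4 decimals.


KKT complementary slackness check:
lambda_1 * g_1 = 5.2 * -3.09 = -16.068
lambda_2 * g_2 = 0.91 * -3.81 = -3.4671
lambda_3 * g_3 = 4.77 * 3.06 = 14.5962
lambda_4 * g_4 = 7.04 * 2.2 = 15.488
Total violation = 16.068 + 3.4671 + 14.5962 + 15.488 = 49.6193


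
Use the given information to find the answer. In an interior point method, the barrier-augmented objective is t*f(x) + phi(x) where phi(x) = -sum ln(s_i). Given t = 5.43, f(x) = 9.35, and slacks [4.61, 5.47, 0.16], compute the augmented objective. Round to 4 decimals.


Step 1: Compute log-barrier.
ln values: [1.5282, 1.6993, -1.8326]
phi = -(1.5282 + 1.6993 - 1.8326) = -1.3949
Step 2: Compute augmented objective.
t*f(x) = 5.43*9.35 = 50.7705
Total = 50.7705 - 1.3949 = 49.3756


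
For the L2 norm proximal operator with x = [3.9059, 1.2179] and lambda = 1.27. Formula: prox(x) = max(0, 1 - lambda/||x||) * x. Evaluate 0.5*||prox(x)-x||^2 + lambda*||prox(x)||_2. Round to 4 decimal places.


Step 1: Compute ||x||.
||x|| = 4.0914
Step 2: Compute scaling factor.
scale = max(0, 1 - 1.27/4.0914) = 0.6896
Step 3: prox(x) = [2.6935, 0.8399]
||prox(x)|| = 2.8214
Step 4: Proximal objective.
0.5*||prox-x||^2 = 0.8065
lambda*||prox|| = 3.5832
Total = 4.3896


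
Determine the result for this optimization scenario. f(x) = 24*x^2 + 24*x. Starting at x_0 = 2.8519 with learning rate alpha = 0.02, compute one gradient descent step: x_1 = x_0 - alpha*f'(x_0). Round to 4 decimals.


We compute the gradient at x_0 and apply the update.
f'(x) = 48*x + 24
f'(2.8519) = 48*2.8519 + 24 = 160.8912
x_1 = 2.8519 - 0.02*160.8912 = -0.3659


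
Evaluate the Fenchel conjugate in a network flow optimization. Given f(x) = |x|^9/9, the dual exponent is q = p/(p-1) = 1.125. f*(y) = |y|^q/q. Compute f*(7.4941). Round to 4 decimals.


The conjugate exponent q satisfies 1/p + 1/q = 1.
p = 9, so q = 9/(9 - 1) = 1.125
|y|^q = 7.4941^1.125 = 9.6396
f*(7.4941) = 9.6396 / 1.125 = 8.5685


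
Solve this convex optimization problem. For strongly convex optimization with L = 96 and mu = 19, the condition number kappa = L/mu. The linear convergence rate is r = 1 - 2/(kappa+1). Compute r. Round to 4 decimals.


Step 1: Compute the condition number.
kappa = L/mu = 96/19 = 5.0526
Step 2: Compute the convergence rate.
r = 1 - 2/(kappa + 1) = 1 - 2*mu/(L + mu) = (L - mu)/(L + mu) = 77/115 = 0.6696


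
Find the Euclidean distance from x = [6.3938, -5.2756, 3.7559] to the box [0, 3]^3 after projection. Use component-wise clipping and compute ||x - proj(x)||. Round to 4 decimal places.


Project each component onto [0, 3].
clip(6.3938) = 3.0, clip(-5.2756) = 0.0, clip(3.7559) = 3.0
Projection = [3.0, 0.0, 3.0]
Squared diffs: [11.5179, 27.832, 0.5714]
Distance = sqrt(39.9213) = 6.3183


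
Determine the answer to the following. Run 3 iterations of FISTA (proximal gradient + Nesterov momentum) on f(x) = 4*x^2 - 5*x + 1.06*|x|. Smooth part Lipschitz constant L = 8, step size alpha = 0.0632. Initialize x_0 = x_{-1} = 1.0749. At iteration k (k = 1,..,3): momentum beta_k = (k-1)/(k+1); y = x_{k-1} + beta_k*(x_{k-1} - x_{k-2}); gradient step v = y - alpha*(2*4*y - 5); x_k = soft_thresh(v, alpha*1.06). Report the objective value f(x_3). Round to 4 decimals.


FISTA on f(x) = 4*x^2 - 5*x + 1.06*|x|
L = 8, alpha = 0.0632
Iteration 1: beta = 0.0, y = 1.0749 + 0.0*(1.0749 - 1.0749) = 1.0749
  grad(y) = 3.5992, v = y - alpha*grad = 0.8474
  prox(v) = soft_thresh(0.8474, 0.067) = 0.7804
Iteration 2: beta = 0.3333, y = 0.7804 + 0.3333*(0.7804 - 1.0749) = 0.6823
  grad(y) = 0.4583, v = y - alpha*grad = 0.6533
  prox(v) = soft_thresh(0.6533, 0.067) = 0.5863
Iteration 3: beta = 0.5, y = 0.5863 + 0.5*(0.5863 - 0.7804) = 0.4893
  grad(y) = -1.0858, v = y - alpha*grad = 0.5579
  prox(v) = soft_thresh(0.5579, 0.067) = 0.4909
f(x_3) = 4*0.4909^2 - 5*0.4909 + 1.06*|0.4909| = -0.9702


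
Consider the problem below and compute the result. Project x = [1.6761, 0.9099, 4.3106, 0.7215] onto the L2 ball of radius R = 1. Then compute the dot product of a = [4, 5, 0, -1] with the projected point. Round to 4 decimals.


Step 1: Compute ||x|| (intermediates to 6 decimals).
||x|| = sqrt(1.6761^2 + 0.9099^2 + 4.3106^2 + 0.7215^2) = 4.768549
Step 2: Project.
Since ||x|| > R, scale = R/||x|| = 1/4.768549 = 0.209707, proj(x) = scale * x
proj(x) = [0.35149, 0.190812, 0.903963, 0.151304]
Step 3: Dot product.
a^T * proj(x) = 4*0.35149 + 5*0.190812 + 0*0.903963 - 1*0.151304 = 2.2087


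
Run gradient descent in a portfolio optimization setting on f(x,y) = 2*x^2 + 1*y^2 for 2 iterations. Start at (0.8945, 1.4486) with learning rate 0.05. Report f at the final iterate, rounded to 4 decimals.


Gradient descent on f(x,y) = 2*x^2 + 1*y^2.
Starting point: (0.8945, 1.4486), alpha = 0.05
Step 1: grad_x = 2*2*0.8945 = 3.578, grad_y = 2*1*1.4486 = 2.8972
  x_1 = 0.8945 - 0.05*3.578 = 0.7156
  y_1 = 1.4486 - 0.05*2.8972 = 1.3037
Step 2: grad_x = 2*2*0.7156 = 2.8624, grad_y = 2*1*1.3037 = 2.6075
  x_2 = 0.7156 - 0.05*2.8624 = 0.5725
  y_2 = 1.3037 - 0.05*2.6075 = 1.1734
f(0.5725, 1.1734) = 2*0.5725^2 + 1*1.1734^2 = 2.0323


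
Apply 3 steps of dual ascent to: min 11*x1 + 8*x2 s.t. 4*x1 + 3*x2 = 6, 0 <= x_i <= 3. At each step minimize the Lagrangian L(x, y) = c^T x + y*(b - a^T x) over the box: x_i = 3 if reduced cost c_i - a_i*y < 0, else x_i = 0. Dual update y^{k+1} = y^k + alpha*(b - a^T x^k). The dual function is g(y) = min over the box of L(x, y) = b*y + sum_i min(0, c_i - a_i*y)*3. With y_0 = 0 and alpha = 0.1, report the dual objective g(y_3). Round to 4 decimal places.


Dual ascent for LP: min 11*x1 + 8*x2, 4*x1 + 3*x2 = 6, 0 <= x_i <= 3
Step 1: y^k = 0.0, reduced costs: (11.0, 8.0)
  x^k = (0.0, 0.0), subgradient = b - a^T x = 6.0
  y^{k+1} = 0.0 + 0.1*6.0 = 0.6
Step 2: y^k = 0.6, reduced costs: (8.6, 6.2)
  x^k = (0.0, 0.0), subgradient = b - a^T x = 6.0
  y^{k+1} = 0.6 + 0.1*6.0 = 1.2
Step 3: y^k = 1.2, reduced costs: (6.2, 4.4)
  x^k = (0.0, 0.0), subgradient = b - a^T x = 6.0
  y^{k+1} = 1.2 + 0.1*6.0 = 1.8
Dual objective at y_3 = 1.8: reduced costs (3.8, 2.6), box minimizer x = (0.0, 0.0)
g(y_3) = b*y + (c1 - a1*y)*x1 + (c2 - a2*y)*x2 = 6*1.8 + 3.8*0.0 + 2.6*0.0 = 10.8 + 0.0 + 0.0 = 10.8


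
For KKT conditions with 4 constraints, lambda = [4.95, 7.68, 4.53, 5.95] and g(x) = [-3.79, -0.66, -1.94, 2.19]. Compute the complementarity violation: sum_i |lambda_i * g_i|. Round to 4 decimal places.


KKT complementary slackness check:
lambda_1 * g_1 = 4.95 * -3.79 = -18.7605
lambda_2 * g_2 = 7.68 * -0.66 = -5.0688
lambda_3 * g_3 = 4.53 * -1.94 = -8.7882
lambda_4 * g_4 = 5.95 * 2.19 = 13.0305
Total violation = 18.7605 + 5.0688 + 8.7882 + 13.0305 = 45.648


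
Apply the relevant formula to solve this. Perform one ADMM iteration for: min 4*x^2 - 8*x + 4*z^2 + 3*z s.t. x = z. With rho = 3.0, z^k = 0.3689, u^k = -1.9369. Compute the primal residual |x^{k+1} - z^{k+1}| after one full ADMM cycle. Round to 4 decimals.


ADMM iteration with rho = 3.0, z^k = 0.3689, u^k = -1.9369
Step 1: x-update.
Minimize 4*x^2 - 8*x + (3.0/2)*(x - 0.3689 - 1.9369)^2
FOC: (2*4 + 3.0)*x = 8 + 3.0*(0.3689 + 1.9369)
x^{k+1} = 1.3561
Step 2: z-update.
Minimize 4*z^2 + 3*z + (3.0/2)*(1.3561 - z - 1.9369)^2
FOC: (2*4 + 3.0)*z = -3 + 3.0*(1.3561 - 1.9369)
z^{k+1} = -0.4311
Step 3: u-update.
u^{k+1} = -1.9369 + 1.3561 + 0.4311 = -0.1497
Step 4: Primal residual = |1.3561 + 0.4311| = 1.7872


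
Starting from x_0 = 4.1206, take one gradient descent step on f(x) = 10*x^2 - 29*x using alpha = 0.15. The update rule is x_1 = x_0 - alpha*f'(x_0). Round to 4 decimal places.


We compute the gradient at x_0 and apply the update.
f'(x) = 20*x - 29
f'(4.1206) = 20*4.1206 - 29 = 53.412
x_1 = 4.1206 - 0.15*53.412 = -3.8912


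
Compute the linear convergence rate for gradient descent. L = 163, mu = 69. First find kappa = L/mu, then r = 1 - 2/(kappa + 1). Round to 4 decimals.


Step 1: Compute the condition number.
kappa = L/mu = 163/69 = 2.3623
Step 2: Compute the convergence rate.
r = 1 - 2/(kappa + 1) = 1 - 2*mu/(L + mu) = (L - mu)/(L + mu) = 94/232 = 0.4052


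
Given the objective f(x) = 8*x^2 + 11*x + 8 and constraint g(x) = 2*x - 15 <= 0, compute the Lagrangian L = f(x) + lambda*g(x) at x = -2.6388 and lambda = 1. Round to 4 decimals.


Step 1: Evaluate f(x).
f(-2.6388) = 8*(-2.6388)^2 + 11*(-2.6388) + 8 = 34.6793
Step 2: Evaluate g(x).
g(-2.6388) = 2*-2.6388 - 15 = -20.2776
Step 3: Compute Lagrangian.
L = 34.6793 + 1*-20.2776 = 14.4017


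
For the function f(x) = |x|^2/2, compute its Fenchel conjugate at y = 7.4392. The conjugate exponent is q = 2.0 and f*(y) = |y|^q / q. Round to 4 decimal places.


The conjugate exponent q satisfies 1/p + 1/q = 1.
p = 2, so q = 2/(2 - 1) = 2.0
|y|^q = 7.4392^2.0 = 55.3417
f*(7.4392) = 55.3417 / 2.0 = 27.6708


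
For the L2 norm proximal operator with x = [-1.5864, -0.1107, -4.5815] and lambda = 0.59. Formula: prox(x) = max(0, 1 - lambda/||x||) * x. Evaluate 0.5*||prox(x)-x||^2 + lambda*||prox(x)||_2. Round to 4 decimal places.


Step 1: Compute ||x||.
||x|| = 4.8496
Step 2: Compute scaling factor.
scale = max(0, 1 - 0.59/4.8496) = 0.8783
Step 3: prox(x) = [-1.3934, -0.0972, -4.0241]
||prox(x)|| = 4.2596
Step 4: Proximal objective.
0.5*||prox-x||^2 = 0.1741
lambda*||prox|| = 2.5132
Total = 2.6872


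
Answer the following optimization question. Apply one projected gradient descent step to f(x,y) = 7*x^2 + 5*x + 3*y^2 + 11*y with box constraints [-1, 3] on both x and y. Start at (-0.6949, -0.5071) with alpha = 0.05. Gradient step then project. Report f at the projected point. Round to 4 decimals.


Step 1: Compute gradient at (-0.6949, -0.5071).
grad_x = 2*7*-0.6949 + 5 = -4.7286
grad_y = 2*3*-0.5071 + 11 = 7.9574
Step 2: Gradient step.
x_raw = -0.6949 - 0.05*-4.7286 = -0.4585
y_raw = -0.5071 - 0.05*7.9574 = -0.905
Step 3: Project onto [-1, 3].
x_proj = clip(-0.4585) = -0.4585
y_proj = clip(-0.905) = -0.905
Step 4: Evaluate f.
f(-0.4585, -0.905) = -8.3187


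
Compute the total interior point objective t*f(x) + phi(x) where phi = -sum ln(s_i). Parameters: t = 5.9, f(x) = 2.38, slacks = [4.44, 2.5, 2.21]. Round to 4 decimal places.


Step 1: Compute log-barrier.
ln values: [1.4907, 0.9163, 0.793]
phi = -(1.4907 + 0.9163 + 0.793) = -3.1999
Step 2: Compute augmented objective.
t*f(x) = 5.9*2.38 = 14.042
Total = 14.042 - 3.1999 = 10.8421


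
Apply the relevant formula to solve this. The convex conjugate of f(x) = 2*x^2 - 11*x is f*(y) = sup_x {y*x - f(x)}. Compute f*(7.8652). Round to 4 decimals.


f*(y) = sup_x {y*x - a*x^2 - b*x} = sup_x {(y-b)*x - a*x^2}
FOC: (y - b) - 2a*x = 0 => x* = (y - b)/(2a)
x* = (7.8652 + 11)/(2*2) = 4.7163
f*(7.8652) = (y-b)^2/(4a) = (7.8652 + 11)^2/(4*2)
= 355.8958/8 = 44.487


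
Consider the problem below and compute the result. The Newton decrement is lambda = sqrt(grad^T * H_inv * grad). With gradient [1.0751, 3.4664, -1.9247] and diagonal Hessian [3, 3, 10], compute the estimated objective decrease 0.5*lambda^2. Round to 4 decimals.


Step 1: H is diagonal, so H^(-1) * g = [0.3584, 1.1555, -0.1925].
Step 2: g^T H^(-1) g = sum_i g_i^2 / H_ii
  = (1.0751)^2/3 + (3.4664)^2/3 + (-1.9247)^2/10
  = 0.3853 + 4.0053 + 0.3704 = 4.761
Step 3: Objective decrease = 0.5 * g^T H^(-1) g = 2.3805


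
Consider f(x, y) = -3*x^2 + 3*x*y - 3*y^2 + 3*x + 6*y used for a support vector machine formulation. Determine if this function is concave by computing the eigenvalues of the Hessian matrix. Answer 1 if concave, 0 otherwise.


The Hessian of f(x,y) = -3*x^2 + 3*x*y - 3*y^2 + 3*x + 6*y is:
H = [[-6, 3], [3, -6]]
Trace = -6 - 6 = -12
Determinant = -6*-6 - (3)^2 = 27
Discriminant = (-12)^2 - 4*27 = 36.0
Eigenvalues: lambda_1 = -9.0, lambda_2 = -3.0
The function is concave.

1


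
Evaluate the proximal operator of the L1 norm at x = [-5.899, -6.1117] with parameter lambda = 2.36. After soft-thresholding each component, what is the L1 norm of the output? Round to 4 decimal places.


Soft-thresholding with lambda = 2.36:
prox(-5.899) = sign(-5.899)*max(|-5.899| - 2.36, 0) = -3.539
prox(-6.1117) = sign(-6.1117)*max(|-6.1117| - 2.36, 0) = -3.7517
prox(x) = [-3.539, -3.7517]
||prox(x)||_1 = 3.539 + 3.7517 = 7.2907


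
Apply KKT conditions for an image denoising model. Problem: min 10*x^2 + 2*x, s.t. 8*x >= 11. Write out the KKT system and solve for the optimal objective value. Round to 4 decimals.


Step 1: Try lambda = 0 (constraint inactive).
x_unc = -2/(2*10) = -0.1
Check: 8*-0.1 = -0.8 < 11 -- violated!
Step 2: Constraint must be active: 8*x = 11
x* = 11/8 = 1.375
lambda = (2*10*1.375 + 2)/8 = 3.6875
Step 3: Compute optimal value.
f(x*) = 10*1.375^2 + 2*1.375 = 21.6563


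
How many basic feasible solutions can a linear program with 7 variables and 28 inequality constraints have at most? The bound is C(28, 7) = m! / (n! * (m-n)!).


Each vertex corresponds to some choice of n active constraints out of m, so the number of vertices is at most C(m, n) = m! / (n!(m-n)!).
m = 28, n = 7
Numerator: 28 * 27 * 26 * 25 * 24 * 23 * 22
Denominator: 7! = 5040
C(28, 7) = 1184040


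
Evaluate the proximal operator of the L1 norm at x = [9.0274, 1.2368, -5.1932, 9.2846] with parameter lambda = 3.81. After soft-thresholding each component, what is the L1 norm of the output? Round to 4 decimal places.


Soft-thresholding with lambda = 3.81:
prox(9.0274) = sign(9.0274)*max(|9.0274| - 3.81, 0) = 5.2174
prox(1.2368) = sign(1.2368)*max(|1.2368| - 3.81, 0) = 0.0
prox(-5.1932) = sign(-5.1932)*max(|-5.1932| - 3.81, 0) = -1.3832
prox(9.2846) = sign(9.2846)*max(|9.2846| - 3.81, 0) = 5.4746
prox(x) = [5.2174, 0.0, -1.3832, 5.4746]
||prox(x)||_1 = 5.2174 + 0.0 + 1.3832 + 5.4746 = 12.0752


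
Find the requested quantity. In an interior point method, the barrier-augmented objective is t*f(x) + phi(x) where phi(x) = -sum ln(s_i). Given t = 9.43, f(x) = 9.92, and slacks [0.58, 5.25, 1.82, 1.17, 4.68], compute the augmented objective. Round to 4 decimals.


Step 1: Compute log-barrier.
ln values: [-0.5447, 1.6582, 0.5988, 0.157, 1.5433]
phi = -(-0.5447 + 1.6582 + 0.5988 + 0.157 + 1.5433) = -3.4126
Step 2: Compute augmented objective.
t*f(x) = 9.43*9.92 = 93.5456
Total = 93.5456 - 3.4126 = 90.133


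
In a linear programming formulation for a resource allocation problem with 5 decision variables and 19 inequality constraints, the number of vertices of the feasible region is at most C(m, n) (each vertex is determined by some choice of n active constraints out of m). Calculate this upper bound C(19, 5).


Each vertex corresponds to some choice of n active constraints out of m, so the number of vertices is at most C(m, n) = m! / (n!(m-n)!).
m = 19, n = 5
Numerator: 19 * 18 * 17 * 16 * 15
Denominator: 5! = 120
C(19, 5) = 11628


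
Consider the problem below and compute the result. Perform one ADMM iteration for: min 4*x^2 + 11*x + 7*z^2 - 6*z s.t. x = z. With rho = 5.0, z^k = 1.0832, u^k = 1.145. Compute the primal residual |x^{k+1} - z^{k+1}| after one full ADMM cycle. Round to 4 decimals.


ADMM iteration with rho = 5.0, z^k = 1.0832, u^k = 1.145
Step 1: x-update.
Minimize 4*x^2 + 11*x + (5.0/2)*(x - 1.0832 + 1.145)^2
FOC: (2*4 + 5.0)*x = -11 + 5.0*(1.0832 - 1.145)
x^{k+1} = -0.8699
Step 2: z-update.
Minimize 7*z^2 - 6*z + (5.0/2)*(-0.8699 - z + 1.145)^2
FOC: (2*7 + 5.0)*z = 6 + 5.0*(-0.8699 + 1.145)
z^{k+1} = 0.3882
Step 3: u-update.
u^{k+1} = 1.145 - 0.8699 - 0.3882 = -0.1131
Step 4: Primal residual = |-0.8699 - 0.3882| = 1.2581


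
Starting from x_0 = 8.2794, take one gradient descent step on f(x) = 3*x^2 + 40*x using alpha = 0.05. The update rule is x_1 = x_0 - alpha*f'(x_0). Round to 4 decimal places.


We compute the gradient at x_0 and apply the update.
f'(x) = 6*x + 40
f'(8.2794) = 6*8.2794 + 40 = 89.6764
x_1 = 8.2794 - 0.05*89.6764 = 3.7956


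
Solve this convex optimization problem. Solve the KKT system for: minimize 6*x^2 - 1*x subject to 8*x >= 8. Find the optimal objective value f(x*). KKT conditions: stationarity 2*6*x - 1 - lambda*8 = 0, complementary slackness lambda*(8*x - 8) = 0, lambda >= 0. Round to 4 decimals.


Step 1: Try lambda = 0 (constraint inactive).
x_unc = 1/(2*6) = 0.0833
Check: 8*0.0833 = 0.6664 < 8 -- violated!
Step 2: Constraint must be active: 8*x = 8
x* = 8/8 = 1.0
lambda = (2*6*1.0 - 1)/8 = 1.375
Step 3: Compute optimal value.
f(x*) = 6*1.0^2 - 1*1.0 = 5.0


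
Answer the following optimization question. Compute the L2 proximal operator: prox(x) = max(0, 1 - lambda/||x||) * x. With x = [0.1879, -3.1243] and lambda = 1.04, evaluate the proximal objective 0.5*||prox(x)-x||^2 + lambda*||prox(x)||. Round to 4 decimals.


Step 1: Compute ||x||.
||x|| = 3.1299
Step 2: Compute scaling factor.
scale = max(0, 1 - 1.04/3.1299) = 0.6677
Step 3: prox(x) = [0.1255, -2.0862]
||prox(x)|| = 2.0899
Step 4: Proximal objective.
0.5*||prox-x||^2 = 0.5408
lambda*||prox|| = 2.1735
Total = 2.7143


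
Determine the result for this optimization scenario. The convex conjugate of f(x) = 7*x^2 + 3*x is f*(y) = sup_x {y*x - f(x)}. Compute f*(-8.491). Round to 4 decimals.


f*(y) = sup_x {y*x - a*x^2 - b*x} = sup_x {(y-b)*x - a*x^2}
FOC: (y - b) - 2a*x = 0 => x* = (y - b)/(2a)
x* = (-8.491 - 3)/(2*7) = -0.8208
f*(-8.491) = (y-b)^2/(4a) = (-8.491 - 3)^2/(4*7)
= 132.0431/28 = 4.7158


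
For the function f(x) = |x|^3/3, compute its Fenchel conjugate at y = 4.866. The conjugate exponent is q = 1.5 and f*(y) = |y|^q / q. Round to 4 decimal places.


The conjugate exponent q satisfies 1/p + 1/q = 1.
p = 3, so q = 3/(3 - 1) = 1.5
|y|^q = 4.866^1.5 = 10.7339
f*(4.866) = 10.7339 / 1.5 = 7.1559


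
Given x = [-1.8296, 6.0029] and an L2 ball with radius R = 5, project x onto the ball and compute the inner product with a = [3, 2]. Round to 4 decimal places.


Step 1: Compute ||x|| (intermediates to 6 decimals).
||x|| = sqrt((-1.8296)^2 + 6.0029^2) = 6.275527
Step 2: Project.
Since ||x|| > R, scale = R/||x|| = 5/6.275527 = 0.796746, proj(x) = scale * x
proj(x) = [-1.457726, 4.782787]
Step 3: Dot product.
a^T * proj(x) = 3*(-1.457726) + 2*4.782787 = 5.1924


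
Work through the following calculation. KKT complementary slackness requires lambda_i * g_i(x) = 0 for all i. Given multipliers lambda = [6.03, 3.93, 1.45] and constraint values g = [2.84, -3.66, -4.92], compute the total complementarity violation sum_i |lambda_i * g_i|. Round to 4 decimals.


KKT complementary slackness check:
lambda_1 * g_1 = 6.03 * 2.84 = 17.1252
lambda_2 * g_2 = 3.93 * -3.66 = -14.3838
lambda_3 * g_3 = 1.45 * -4.92 = -7.134
Total violation = 17.1252 + 14.3838 + 7.134 = 38.643


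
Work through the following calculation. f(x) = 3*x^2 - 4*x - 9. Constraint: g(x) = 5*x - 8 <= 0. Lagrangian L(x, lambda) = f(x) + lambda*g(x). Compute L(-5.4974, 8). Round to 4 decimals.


Step 1: Evaluate f(x).
f(-5.4974) = 3*(-5.4974)^2 - 4*(-5.4974) - 9 = 103.6538
Step 2: Evaluate g(x).
g(-5.4974) = 5*-5.4974 - 8 = -35.487
Step 3: Compute Lagrangian.
L = 103.6538 + 8*-35.487 = -180.2422


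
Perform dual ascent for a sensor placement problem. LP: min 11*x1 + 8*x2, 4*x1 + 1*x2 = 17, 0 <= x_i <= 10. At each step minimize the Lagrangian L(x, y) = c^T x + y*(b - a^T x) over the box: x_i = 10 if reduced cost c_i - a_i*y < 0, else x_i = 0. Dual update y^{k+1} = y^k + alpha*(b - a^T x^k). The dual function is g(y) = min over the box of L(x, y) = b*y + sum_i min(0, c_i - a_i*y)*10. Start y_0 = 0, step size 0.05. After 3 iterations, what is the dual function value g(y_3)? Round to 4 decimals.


Dual ascent for LP: min 11*x1 + 8*x2, 4*x1 + 1*x2 = 17, 0 <= x_i <= 10
Step 1: y^k = 0.0, reduced costs: (11.0, 8.0)
  x^k = (0.0, 0.0), subgradient = b - a^T x = 17.0
  y^{k+1} = 0.0 + 0.05*17.0 = 0.85
Step 2: y^k = 0.85, reduced costs: (7.6, 7.15)
  x^k = (0.0, 0.0), subgradient = b - a^T x = 17.0
  y^{k+1} = 0.85 + 0.05*17.0 = 1.7
Step 3: y^k = 1.7, reduced costs: (4.2, 6.3)
  x^k = (0.0, 0.0), subgradient = b - a^T x = 17.0
  y^{k+1} = 1.7 + 0.05*17.0 = 2.55
Dual objective at y_3 = 2.55: reduced costs (0.8, 5.45), box minimizer x = (0.0, 0.0)
g(y_3) = b*y + (c1 - a1*y)*x1 + (c2 - a2*y)*x2 = 17*2.55 + 0.8*0.0 + 5.45*0.0 = 43.35 + 0.0 + 0.0 = 43.35


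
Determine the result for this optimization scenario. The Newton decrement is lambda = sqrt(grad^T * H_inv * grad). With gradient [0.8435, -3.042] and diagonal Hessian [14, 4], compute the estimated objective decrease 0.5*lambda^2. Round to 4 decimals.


Step 1: H is diagonal, so H^(-1) * g = [0.0603, -0.7605].
Step 2: g^T H^(-1) g = sum_i g_i^2 / H_ii
  = (0.8435)^2/14 + (-3.042)^2/4
  = 0.0508 + 2.3134 = 2.3643
Step 3: Objective decrease = 0.5 * g^T H^(-1) g = 1.1821


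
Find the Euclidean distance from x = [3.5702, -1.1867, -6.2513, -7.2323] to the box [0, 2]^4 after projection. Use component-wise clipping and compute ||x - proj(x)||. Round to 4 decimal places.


Project each component onto [0, 2].
clip(3.5702) = 2.0, clip(-1.1867) = 0.0, clip(-6.2513) = 0.0, clip(-7.2323) = 0.0
Projection = [2.0, 0.0, 0.0, 0.0]
Squared diffs: [2.4655, 1.4083, 39.0788, 52.3062]
Distance = sqrt(95.2588) = 9.7601


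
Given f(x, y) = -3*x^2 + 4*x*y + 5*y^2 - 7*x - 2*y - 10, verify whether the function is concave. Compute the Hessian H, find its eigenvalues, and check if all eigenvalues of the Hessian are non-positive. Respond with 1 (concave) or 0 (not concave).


The Hessian of f(x,y) = -3*x^2 + 4*x*y + 5*y^2 - 7*x - 2*y - 10 is:
H = [[-6, 4], [4, 10]]
Trace = -6 + 10 = 4
Determinant = -6*10 - (4)^2 = -76
Discriminant = (4)^2 - 4*-76 = 320.0
Eigenvalues: lambda_1 = -6.9443, lambda_2 = 10.9443
The function is not concave.

0


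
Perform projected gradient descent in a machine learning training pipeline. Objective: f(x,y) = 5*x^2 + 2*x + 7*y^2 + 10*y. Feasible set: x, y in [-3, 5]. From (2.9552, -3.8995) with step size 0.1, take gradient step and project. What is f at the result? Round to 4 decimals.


Step 1: Compute gradient at (2.9552, -3.8995).
grad_x = 2*5*2.9552 + 2 = 31.552
grad_y = 2*7*-3.8995 + 10 = -44.593
Step 2: Gradient step.
x_raw = 2.9552 - 0.1*31.552 = -0.2
y_raw = -3.8995 - 0.1*-44.593 = 0.5598
Step 3: Project onto [-3, 5].
x_proj = clip(-0.2) = -0.2
y_proj = clip(0.5598) = 0.5598
Step 4: Evaluate f.
f(-0.2, 0.5598) = 7.5916


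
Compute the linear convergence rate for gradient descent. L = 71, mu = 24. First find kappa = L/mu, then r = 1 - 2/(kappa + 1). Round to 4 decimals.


Step 1: Compute the condition number.
kappa = L/mu = 71/24 = 2.9583
Step 2: Compute the convergence rate.
r = 1 - 2/(kappa + 1) = 1 - 2*mu/(L + mu) = (L - mu)/(L + mu) = 47/95 = 0.4947


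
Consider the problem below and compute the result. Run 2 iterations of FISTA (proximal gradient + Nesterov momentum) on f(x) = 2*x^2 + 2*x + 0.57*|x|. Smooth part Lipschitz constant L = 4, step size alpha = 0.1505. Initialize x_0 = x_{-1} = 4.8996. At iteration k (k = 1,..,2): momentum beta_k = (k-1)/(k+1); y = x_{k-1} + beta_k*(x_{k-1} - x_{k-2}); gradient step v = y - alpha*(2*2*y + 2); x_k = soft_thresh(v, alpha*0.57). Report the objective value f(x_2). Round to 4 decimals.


FISTA on f(x) = 2*x^2 + 2*x + 0.57*|x|
L = 4, alpha = 0.1505
Iteration 1: beta = 0.0, y = 4.8996 + 0.0*(4.8996 - 4.8996) = 4.8996
  grad(y) = 21.5984, v = y - alpha*grad = 1.649
  prox(v) = soft_thresh(1.649, 0.0858) = 1.5633
Iteration 2: beta = 0.3333, y = 1.5633 + 0.3333*(1.5633 - 4.8996) = 0.4511
  grad(y) = 3.8046, v = y - alpha*grad = -0.1214
  prox(v) = soft_thresh(-0.1214, 0.0858) = -0.0357
f(x_2) = 2*(-0.0357)^2 + 2*(-0.0357) + 0.57*|-0.0357| = -0.0485


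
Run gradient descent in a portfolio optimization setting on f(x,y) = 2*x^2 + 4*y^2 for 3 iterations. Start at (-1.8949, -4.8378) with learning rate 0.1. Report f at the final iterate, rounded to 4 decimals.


Gradient descent on f(x,y) = 2*x^2 + 4*y^2.
Starting point: (-1.8949, -4.8378), alpha = 0.1
Step 1: grad_x = 2*2*-1.8949 = -7.5796, grad_y = 2*4*-4.8378 = -38.7024
  x_1 = -1.8949 - 0.1*-7.5796 = -1.1369
  y_1 = -4.8378 - 0.1*-38.7024 = -0.9676
Step 2: grad_x = 2*2*-1.1369 = -4.5478, grad_y = 2*4*-0.9676 = -7.7405
  x_2 = -1.1369 - 0.1*-4.5478 = -0.6822
  y_2 = -0.9676 - 0.1*-7.7405 = -0.1935
Step 3: grad_x = 2*2*-0.6822 = -2.7287, grad_y = 2*4*-0.1935 = -1.5481
  x_3 = -0.6822 - 0.1*-2.7287 = -0.4093
  y_3 = -0.1935 - 0.1*-1.5481 = -0.0387
f(-0.4093, -0.0387) = 2*(-0.4093)^2 + 4*(-0.0387)^2 = 0.341
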